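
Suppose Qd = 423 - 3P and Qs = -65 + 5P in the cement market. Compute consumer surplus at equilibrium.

Equilibrium: 423 - 3P = -65 + 5P gives P* = 61, Q* = 240.
Demand choke price (Qd = 0): P = 141.
CS = ½(141 − 61)(240) = 9600.

Consumer surplus = 9600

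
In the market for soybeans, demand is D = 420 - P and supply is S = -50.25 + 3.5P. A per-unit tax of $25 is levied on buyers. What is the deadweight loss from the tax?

Pre-tax equilibrium: P* = 104.5, Q* = 315.5.
Tax on buyers shifts demand to D = 420 − 1(P + 25) = 395 - P.
395 - P = -50.25 + 3.5P gives seller price Ps = 1781/18; buyers pay Pb = 1781/18 + 25 = 2231/18.
New quantity: Q = 420 − 1(2231/18) = 5329/18.
DWL = ½ × 25 × (315.5 − 5329/18) = 4375/18.

Deadweight loss = 4375/18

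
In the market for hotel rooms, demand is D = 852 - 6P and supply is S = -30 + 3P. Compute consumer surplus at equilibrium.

Consumer surplus = 5808

Equilibrium: 852 - 6P = -30 + 3P gives P* = 98, Q* = 264.
Demand choke price (D = 0): P = 142.
CS = ½(142 − 98)(264) = 5808.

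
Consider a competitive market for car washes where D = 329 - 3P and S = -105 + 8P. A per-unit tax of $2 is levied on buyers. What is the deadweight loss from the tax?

Pre-tax equilibrium: P* = 434/11, Q* = 2317/11.
Tax on buyers shifts demand to D = 329 − 3(P + 2) = 323 - 3P.
323 - 3P = -105 + 8P gives seller price Ps = 428/11; buyers pay Pb = 428/11 + 2 = 450/11.
New quantity: Q = 329 − 3(450/11) = 2269/11.
DWL = ½ × 2 × (2317/11 − 2269/11) = 48/11.

Deadweight loss = 48/11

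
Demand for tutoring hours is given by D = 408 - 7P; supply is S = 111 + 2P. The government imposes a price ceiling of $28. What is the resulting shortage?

Shortage = 45

Equilibrium price would be P* = 33, so the ceiling at 28 binds.
At P = 28: D = 408 − 7(28) = 212, S = 111 + 2(28) = 167.
Shortage = 212 − 167 = 45.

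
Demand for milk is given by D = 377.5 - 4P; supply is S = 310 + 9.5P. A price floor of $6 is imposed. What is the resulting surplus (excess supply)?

Equilibrium price would be P* = 5, so the floor at 6 binds.
At P = 6: D = 353.5, S = 367.
Surplus = 367 − 353.5 = 13.5.

Surplus = 13.5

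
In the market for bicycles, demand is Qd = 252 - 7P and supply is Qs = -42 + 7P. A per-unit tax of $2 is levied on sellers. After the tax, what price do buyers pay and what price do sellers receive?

Buyers pay $22, sellers receive $20

Pre-tax equilibrium: P* = 21, Q* = 105.
Tax on sellers shifts supply to Qs = -42 + 7(P − 2) = -56 + 7P.
252 - 7P = -56 + 7P gives buyer price Pb = 22; sellers receive Ps = 22 − 2 = 20.
New quantity: Q = 252 − 7(22) = 98.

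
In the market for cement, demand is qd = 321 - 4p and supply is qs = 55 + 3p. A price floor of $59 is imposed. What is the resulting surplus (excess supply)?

Equilibrium price would be p* = 38, so the floor at 59 binds.
At p = 59: qd = 85, qs = 232.
Surplus = 232 − 85 = 147.

Surplus = 147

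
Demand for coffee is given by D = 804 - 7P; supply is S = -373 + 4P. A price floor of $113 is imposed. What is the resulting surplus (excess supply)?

Equilibrium price would be P* = 107, so the floor at 113 binds.
At P = 113: D = 13, S = 79.
Surplus = 79 − 13 = 66.

Surplus = 66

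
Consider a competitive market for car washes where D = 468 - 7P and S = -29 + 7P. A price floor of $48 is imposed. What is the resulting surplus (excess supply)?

Surplus = 175

Equilibrium price would be P* = 35.5, so the floor at 48 binds.
At P = 48: D = 132, S = 307.
Surplus = 307 − 132 = 175.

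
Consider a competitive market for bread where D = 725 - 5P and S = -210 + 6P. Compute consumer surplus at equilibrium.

Equilibrium: 725 - 5P = -210 + 6P gives P* = 85, Q* = 300.
Demand choke price (D = 0): P = 145.
CS = ½(145 − 85)(300) = 9000.

Consumer surplus = 9000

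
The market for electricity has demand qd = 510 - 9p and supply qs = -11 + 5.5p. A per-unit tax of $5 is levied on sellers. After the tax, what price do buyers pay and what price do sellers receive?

Pre-tax equilibrium: p* = 1042/29, q* = 5412/29.
Tax on sellers shifts supply to qs = -11 + 5.5(p − 5) = -38.5 + 5.5p.
510 - 9p = -38.5 + 5.5p gives buyer price pb = 1097/29; sellers receive ps = 1097/29 − 5 = 952/29.
New quantity: q = 510 − 9(1097/29) = 4917/29.

Buyers pay 1097/29, sellers receive 952/29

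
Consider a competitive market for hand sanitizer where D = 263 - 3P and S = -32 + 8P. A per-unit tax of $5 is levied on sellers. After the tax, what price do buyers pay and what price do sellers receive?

Pre-tax equilibrium: P* = 295/11, Q* = 2008/11.
Tax on sellers shifts supply to S = -32 + 8(P − 5) = -72 + 8P.
263 - 3P = -72 + 8P gives buyer price Pb = 335/11; sellers receive Ps = 335/11 − 5 = 280/11.
New quantity: Q = 263 − 3(335/11) = 1888/11.

Buyers pay 335/11, sellers receive 280/11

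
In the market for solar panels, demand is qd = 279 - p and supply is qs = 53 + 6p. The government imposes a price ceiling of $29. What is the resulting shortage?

Shortage = 23

Equilibrium price would be p* = 226/7, so the ceiling at 29 binds.
At p = 29: qd = 279 − 1(29) = 250, qs = 53 + 6(29) = 227.
Shortage = 250 − 227 = 23.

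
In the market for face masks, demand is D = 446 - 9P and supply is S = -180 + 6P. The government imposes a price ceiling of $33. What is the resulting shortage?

Equilibrium price would be P* = 626/15, so the ceiling at 33 binds.
At P = 33: D = 446 − 9(33) = 149, S = -180 + 6(33) = 18.
Shortage = 149 − 18 = 131.

Shortage = 131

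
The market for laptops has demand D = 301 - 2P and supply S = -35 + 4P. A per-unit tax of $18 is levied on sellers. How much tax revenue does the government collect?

Tax revenue = 2970

Pre-tax equilibrium: P* = 56, Q* = 189.
Tax on sellers shifts supply to S = -35 + 4(P − 18) = -107 + 4P.
301 - 2P = -107 + 4P gives buyer price Pb = 68; sellers receive Ps = 68 − 18 = 50.
New quantity: Q = 301 − 2(68) = 165.
Revenue = 18 × 165 = 2970.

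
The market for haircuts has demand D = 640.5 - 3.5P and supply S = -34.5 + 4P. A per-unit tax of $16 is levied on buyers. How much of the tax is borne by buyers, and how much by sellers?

Pre-tax equilibrium: P* = 90, Q* = 325.5.
Tax on buyers shifts demand to D = 640.5 − 3.5(P + 16) = 584.5 - 3.5P.
584.5 - 3.5P = -34.5 + 4P gives seller price Ps = 1238/15; buyers pay Pb = 1238/15 + 16 = 1478/15.
New quantity: Q = 640.5 − 3.5(1478/15) = 8869/30.
Buyer burden = 1478/15 − 90 = 128/15; seller burden = 90 − 1238/15 = 112/15.

Buyers bear 128/15, sellers bear 112/15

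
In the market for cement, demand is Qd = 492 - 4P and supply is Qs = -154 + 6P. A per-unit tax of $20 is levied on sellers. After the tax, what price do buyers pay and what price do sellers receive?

Buyers pay $76.6, sellers receive $56.6

Pre-tax equilibrium: P* = 64.6, Q* = 233.6.
Tax on sellers shifts supply to Qs = -154 + 6(P − 20) = -274 + 6P.
492 - 4P = -274 + 6P gives buyer price Pb = 76.6; sellers receive Ps = 76.6 − 20 = 56.6.
New quantity: Q = 492 − 4(76.6) = 185.6.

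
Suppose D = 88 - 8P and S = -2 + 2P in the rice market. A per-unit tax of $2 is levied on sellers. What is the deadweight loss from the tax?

Deadweight loss = 3.2

Pre-tax equilibrium: P* = 9, Q* = 16.
Tax on sellers shifts supply to S = -2 + 2(P − 2) = -6 + 2P.
88 - 8P = -6 + 2P gives buyer price Pb = 9.4; sellers receive Ps = 9.4 − 2 = 7.4.
New quantity: Q = 88 − 8(9.4) = 12.8.
DWL = ½ × 2 × (16 − 12.8) = 3.2.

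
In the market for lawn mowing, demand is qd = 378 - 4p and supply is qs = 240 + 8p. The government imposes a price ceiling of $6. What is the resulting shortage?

Equilibrium price would be p* = 11.5, so the ceiling at 6 binds.
At p = 6: qd = 378 − 4(6) = 354, qs = 240 + 8(6) = 288.
Shortage = 354 − 288 = 66.

Shortage = 66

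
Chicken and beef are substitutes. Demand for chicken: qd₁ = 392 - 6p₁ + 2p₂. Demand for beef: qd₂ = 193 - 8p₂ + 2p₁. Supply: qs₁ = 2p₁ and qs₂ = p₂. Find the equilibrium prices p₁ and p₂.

Market 1: 392 - 6p₁ + 2p₂ = 2p₁ → 8p₁ - 2p₂ = 392.
Market 2: 9p₂ - 2p₁ = 193.
Eliminating p₂: 9×(1) + 2×(2) gives 68p₁ = 3914, so p₁ = 1957/34.
Back-substitute into (2): p₂ = (193 + 2×1957/34) / 9 = 582/17.

p₁ = 1957/34, p₂ = 582/17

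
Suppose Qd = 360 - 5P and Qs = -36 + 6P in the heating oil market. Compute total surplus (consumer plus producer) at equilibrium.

Total surplus = 5940

Equilibrium: 360 - 5P = -36 + 6P gives P* = 36, Q* = 180.
Demand choke price: P = 72; supply starts at P = 6.
CS = ½(72 − 36)(180) = 3240; PS = ½(36 − 6)(180) = 2700.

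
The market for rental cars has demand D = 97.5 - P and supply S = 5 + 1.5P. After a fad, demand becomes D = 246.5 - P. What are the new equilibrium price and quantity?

Original equilibrium: P* = 37, Q* = 60.5.
New equilibrium: 246.5 - P = 5 + 1.5P, so 241.5 = 2.5P and P' = 96.6; Q' = 246.5 − 1(96.6) = 149.9.

P' = 96.6, Q' = 149.9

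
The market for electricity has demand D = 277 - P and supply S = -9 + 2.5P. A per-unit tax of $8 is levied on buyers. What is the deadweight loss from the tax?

Pre-tax equilibrium: P* = 572/7, Q* = 1367/7.
Tax on buyers shifts demand to D = 277 − 1(P + 8) = 269 - P.
269 - P = -9 + 2.5P gives seller price Ps = 556/7; buyers pay Pb = 556/7 + 8 = 612/7.
New quantity: Q = 277 − 1(612/7) = 1327/7.
DWL = ½ × 8 × (1367/7 − 1327/7) = 160/7.

Deadweight loss = 160/7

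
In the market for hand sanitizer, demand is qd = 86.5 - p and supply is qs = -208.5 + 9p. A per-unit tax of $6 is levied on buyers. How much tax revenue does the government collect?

Tax revenue = 309.6

Pre-tax equilibrium: p* = 29.5, q* = 57.
Tax on buyers shifts demand to qd = 86.5 − 1(p + 6) = 80.5 - p.
80.5 - p = -208.5 + 9p gives seller price ps = 28.9; buyers pay pb = 28.9 + 6 = 34.9.
New quantity: q = 86.5 − 1(34.9) = 51.6.
Revenue = 6 × 51.6 = 309.6.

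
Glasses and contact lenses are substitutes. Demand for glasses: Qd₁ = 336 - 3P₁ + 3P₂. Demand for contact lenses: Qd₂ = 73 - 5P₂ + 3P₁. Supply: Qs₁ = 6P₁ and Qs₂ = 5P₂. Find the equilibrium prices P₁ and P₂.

P₁ = 1193/27, P₂ = 185/9

Market 1: 336 - 3P₁ + 3P₂ = 6P₁ → 9P₁ - 3P₂ = 336.
Market 2: 10P₂ - 3P₁ = 73.
Eliminating P₂: 10×(1) + 3×(2) gives 81P₁ = 3579, so P₁ = 1193/27.
Back-substitute into (2): P₂ = (73 + 3×1193/27) / 10 = 185/9.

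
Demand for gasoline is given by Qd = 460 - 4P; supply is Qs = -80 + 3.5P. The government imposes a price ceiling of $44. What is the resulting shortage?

Equilibrium price would be P* = 72, so the ceiling at 44 binds.
At P = 44: Qd = 460 − 4(44) = 284, Qs = -80 + 3.5(44) = 74.
Shortage = 284 − 74 = 210.

Shortage = 210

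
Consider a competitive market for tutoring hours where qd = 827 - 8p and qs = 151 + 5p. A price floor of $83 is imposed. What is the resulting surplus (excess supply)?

Surplus = 403

Equilibrium price would be p* = 52, so the floor at 83 binds.
At p = 83: qd = 163, qs = 566.
Surplus = 566 − 163 = 403.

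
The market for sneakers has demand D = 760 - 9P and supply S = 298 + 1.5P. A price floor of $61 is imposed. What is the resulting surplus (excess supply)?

Surplus = 178.5

Equilibrium price would be P* = 44, so the floor at 61 binds.
At P = 61: D = 211, S = 389.5.
Surplus = 389.5 − 211 = 178.5.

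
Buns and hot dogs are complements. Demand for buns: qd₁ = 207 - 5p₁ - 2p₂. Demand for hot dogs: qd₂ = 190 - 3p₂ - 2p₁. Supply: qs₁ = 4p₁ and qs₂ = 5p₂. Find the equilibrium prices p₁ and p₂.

p₁ = 319/17, p₂ = 324/17

Market 1: 207 - 5p₁ - 2p₂ = 4p₁ → 9p₁ + 2p₂ = 207.
Market 2: 8p₂ + 2p₁ = 190.
Eliminating p₂: 8×(1) − 2×(2) gives 68p₁ = 1276, so p₁ = 319/17.
Back-substitute into (2): p₂ = (190 − 2×319/17) / 8 = 324/17.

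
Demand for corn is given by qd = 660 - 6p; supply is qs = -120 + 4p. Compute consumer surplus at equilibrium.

Consumer surplus = 3072

Equilibrium: 660 - 6p = -120 + 4p gives p* = 78, q* = 192.
Demand choke price (qd = 0): p = 110.
CS = ½(110 − 78)(192) = 3072.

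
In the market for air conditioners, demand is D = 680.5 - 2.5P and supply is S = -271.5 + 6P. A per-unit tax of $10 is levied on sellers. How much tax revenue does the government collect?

Pre-tax equilibrium: P* = 112, Q* = 400.5.
Tax on sellers shifts supply to S = -271.5 + 6(P − 10) = -331.5 + 6P.
680.5 - 2.5P = -331.5 + 6P gives buyer price Pb = 2024/17; sellers receive Ps = 2024/17 − 10 = 1854/17.
New quantity: Q = 680.5 − 2.5(2024/17) = 13017/34.
Revenue = 10 × 13017/34 = 65085/17.

Tax revenue = 65085/17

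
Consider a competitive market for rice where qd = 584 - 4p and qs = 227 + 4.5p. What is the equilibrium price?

Set qd = qs: 584 - 4p = 227 + 4.5p.
357 = 8.5p, so p* = 42.
q* = 584 − 4(42) = 416.

p* = 42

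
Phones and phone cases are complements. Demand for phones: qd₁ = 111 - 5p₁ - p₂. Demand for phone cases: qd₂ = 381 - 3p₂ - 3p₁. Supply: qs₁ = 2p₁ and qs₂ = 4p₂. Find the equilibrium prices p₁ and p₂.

Market 1: 111 - 5p₁ - p₂ = 2p₁ → 7p₁ + p₂ = 111.
Market 2: 7p₂ + 3p₁ = 381.
Eliminating p₂: 7×(1) − 1×(2) gives 46p₁ = 396, so p₁ = 198/23.
Back-substitute into (2): p₂ = (381 − 3×198/23) / 7 = 1167/23.

p₁ = 198/23, p₂ = 1167/23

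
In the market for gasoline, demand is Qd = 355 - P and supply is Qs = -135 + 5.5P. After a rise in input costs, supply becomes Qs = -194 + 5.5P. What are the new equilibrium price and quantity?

P' = 1098/13, Q' = 3517/13

Original equilibrium: P* = 980/13, Q* = 3635/13.
New equilibrium: 355 - P = -194 + 5.5P, so 549 = 6.5P and P' = 1098/13; Q' = 355 − 1(1098/13) = 3517/13.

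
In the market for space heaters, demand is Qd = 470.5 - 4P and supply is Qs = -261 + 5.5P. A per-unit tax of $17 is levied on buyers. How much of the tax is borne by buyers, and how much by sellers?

Pre-tax equilibrium: P* = 77, Q* = 162.5.
Tax on buyers shifts demand to Qd = 470.5 − 4(P + 17) = 402.5 - 4P.
402.5 - 4P = -261 + 5.5P gives seller price Ps = 1327/19; buyers pay Pb = 1327/19 + 17 = 1650/19.
New quantity: Q = 470.5 − 4(1650/19) = 4679/38.
Buyer burden = 1650/19 − 77 = 187/19; seller burden = 77 − 1327/19 = 136/19.

Buyers bear 187/19, sellers bear 136/19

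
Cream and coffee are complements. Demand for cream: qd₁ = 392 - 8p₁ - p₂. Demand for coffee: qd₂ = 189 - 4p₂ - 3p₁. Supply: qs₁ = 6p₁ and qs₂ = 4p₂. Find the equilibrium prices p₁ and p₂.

p₁ = 2947/109, p₂ = 1470/109

Market 1: 392 - 8p₁ - p₂ = 6p₁ → 14p₁ + p₂ = 392.
Market 2: 8p₂ + 3p₁ = 189.
Eliminating p₂: 8×(1) − 1×(2) gives 109p₁ = 2947, so p₁ = 2947/109.
Back-substitute into (2): p₂ = (189 − 3×2947/109) / 8 = 1470/109.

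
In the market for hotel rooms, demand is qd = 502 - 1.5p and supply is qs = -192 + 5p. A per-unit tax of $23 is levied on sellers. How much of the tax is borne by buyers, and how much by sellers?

Pre-tax equilibrium: p* = 1388/13, q* = 4444/13.
Tax on sellers shifts supply to qs = -192 + 5(p − 23) = -307 + 5p.
502 - 1.5p = -307 + 5p gives buyer price pb = 1618/13; sellers receive ps = 1618/13 − 23 = 1319/13.
New quantity: q = 502 − 1.5(1618/13) = 4099/13.
Buyer burden = 1618/13 − 1388/13 = 230/13; seller burden = 1388/13 − 1319/13 = 69/13.

Buyers bear 230/13, sellers bear 69/13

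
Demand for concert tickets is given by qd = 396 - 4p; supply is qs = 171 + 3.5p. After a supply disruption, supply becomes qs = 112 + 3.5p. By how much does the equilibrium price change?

Δp = 118/15

Original equilibrium: p* = 30, q* = 276.
New equilibrium: 396 - 4p = 112 + 3.5p, so 284 = 7.5p and p' = 568/15; q' = 396 − 4(568/15) = 3668/15.
Change in price: 568/15 − 30 = 118/15.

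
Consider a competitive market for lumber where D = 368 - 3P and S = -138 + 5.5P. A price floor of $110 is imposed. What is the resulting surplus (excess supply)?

Equilibrium price would be P* = 1012/17, so the floor at 110 binds.
At P = 110: D = 38, S = 467.
Surplus = 467 − 38 = 429.

Surplus = 429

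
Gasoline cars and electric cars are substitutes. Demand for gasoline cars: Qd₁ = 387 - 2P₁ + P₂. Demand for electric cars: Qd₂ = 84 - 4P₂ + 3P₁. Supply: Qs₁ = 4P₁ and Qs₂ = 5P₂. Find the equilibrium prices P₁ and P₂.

Market 1: 387 - 2P₁ + P₂ = 4P₁ → 6P₁ - P₂ = 387.
Market 2: 9P₂ - 3P₁ = 84.
Eliminating P₂: 9×(1) + 1×(2) gives 51P₁ = 3567, so P₁ = 1189/17.
Back-substitute into (2): P₂ = (84 + 3×1189/17) / 9 = 555/17.

P₁ = 1189/17, P₂ = 555/17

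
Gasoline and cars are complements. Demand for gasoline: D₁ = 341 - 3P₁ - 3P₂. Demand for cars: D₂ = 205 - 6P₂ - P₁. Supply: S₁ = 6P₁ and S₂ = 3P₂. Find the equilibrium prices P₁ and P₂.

P₁ = 409/13, P₂ = 752/39

Market 1: 341 - 3P₁ - 3P₂ = 6P₁ → 9P₁ + 3P₂ = 341.
Market 2: 9P₂ + P₁ = 205.
Eliminating P₂: 9×(1) − 3×(2) gives 78P₁ = 2454, so P₁ = 409/13.
Back-substitute into (2): P₂ = (205 − 1×409/13) / 9 = 752/39.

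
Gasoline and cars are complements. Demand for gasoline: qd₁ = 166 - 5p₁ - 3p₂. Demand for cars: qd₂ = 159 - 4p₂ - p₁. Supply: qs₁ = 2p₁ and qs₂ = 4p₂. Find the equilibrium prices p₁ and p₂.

p₁ = 851/53, p₂ = 947/53

Market 1: 166 - 5p₁ - 3p₂ = 2p₁ → 7p₁ + 3p₂ = 166.
Market 2: 8p₂ + p₁ = 159.
Eliminating p₂: 8×(1) − 3×(2) gives 53p₁ = 851, so p₁ = 851/53.
Back-substitute into (2): p₂ = (159 − 1×851/53) / 8 = 947/53.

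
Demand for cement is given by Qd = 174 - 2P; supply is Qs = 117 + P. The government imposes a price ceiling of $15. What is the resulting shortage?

Shortage = 12

Equilibrium price would be P* = 19, so the ceiling at 15 binds.
At P = 15: Qd = 174 − 2(15) = 144, Qs = 117 + 1(15) = 132.
Shortage = 144 − 132 = 12.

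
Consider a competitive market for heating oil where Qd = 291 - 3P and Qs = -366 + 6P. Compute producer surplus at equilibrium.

Producer surplus = 432

Equilibrium: 291 - 3P = -366 + 6P gives P* = 73, Q* = 72.
Supply starts at P = 61 (where Qs = 0).
PS = ½(73 − 61)(72) = 432.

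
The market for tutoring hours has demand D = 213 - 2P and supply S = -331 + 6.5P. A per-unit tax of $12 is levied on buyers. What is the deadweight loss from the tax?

Deadweight loss = 1872/17

Pre-tax equilibrium: P* = 64, Q* = 85.
Tax on buyers shifts demand to D = 213 − 2(P + 12) = 189 - 2P.
189 - 2P = -331 + 6.5P gives seller price Ps = 1040/17; buyers pay Pb = 1040/17 + 12 = 1244/17.
New quantity: Q = 213 − 2(1244/17) = 1133/17.
DWL = ½ × 12 × (85 − 1133/17) = 1872/17.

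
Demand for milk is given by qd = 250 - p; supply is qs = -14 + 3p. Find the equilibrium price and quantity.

p* = 66, q* = 184

Set qd = qs: 250 - p = -14 + 3p.
264 = 4p, so p* = 66.
q* = 250 − 1(66) = 184.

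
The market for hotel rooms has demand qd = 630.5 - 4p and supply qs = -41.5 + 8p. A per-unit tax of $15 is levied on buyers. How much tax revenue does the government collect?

Tax revenue = 5497.5

Pre-tax equilibrium: p* = 56, q* = 406.5.
Tax on buyers shifts demand to qd = 630.5 − 4(p + 15) = 570.5 - 4p.
570.5 - 4p = -41.5 + 8p gives seller price ps = 51; buyers pay pb = 51 + 15 = 66.
New quantity: q = 630.5 − 4(66) = 366.5.
Revenue = 15 × 366.5 = 5497.5.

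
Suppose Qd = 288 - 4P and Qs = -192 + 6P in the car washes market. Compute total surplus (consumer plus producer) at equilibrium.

Total surplus = 1920

Equilibrium: 288 - 4P = -192 + 6P gives P* = 48, Q* = 96.
Demand choke price: P = 72; supply starts at P = 32.
CS = ½(72 − 48)(96) = 1152; PS = ½(48 − 32)(96) = 768.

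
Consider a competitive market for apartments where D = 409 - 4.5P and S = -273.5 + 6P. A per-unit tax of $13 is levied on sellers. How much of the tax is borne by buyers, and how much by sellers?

Buyers bear 52/7, sellers bear 39/7

Pre-tax equilibrium: P* = 65, Q* = 116.5.
Tax on sellers shifts supply to S = -273.5 + 6(P − 13) = -351.5 + 6P.
409 - 4.5P = -351.5 + 6P gives buyer price Pb = 507/7; sellers receive Ps = 507/7 − 13 = 416/7.
New quantity: Q = 409 − 4.5(507/7) = 1163/14.
Buyer burden = 507/7 − 65 = 52/7; seller burden = 65 − 416/7 = 39/7.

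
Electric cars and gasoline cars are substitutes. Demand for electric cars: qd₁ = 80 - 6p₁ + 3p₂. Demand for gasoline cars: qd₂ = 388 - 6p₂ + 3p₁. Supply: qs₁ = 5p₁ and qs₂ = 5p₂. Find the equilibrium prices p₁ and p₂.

Market 1: 80 - 6p₁ + 3p₂ = 5p₁ → 11p₁ - 3p₂ = 80.
Market 2: 11p₂ - 3p₁ = 388.
Eliminating p₂: 11×(1) + 3×(2) gives 112p₁ = 2044, so p₁ = 18.25.
Back-substitute into (2): p₂ = (388 + 3×18.25) / 11 = 40.25.

p₁ = 18.25, p₂ = 40.25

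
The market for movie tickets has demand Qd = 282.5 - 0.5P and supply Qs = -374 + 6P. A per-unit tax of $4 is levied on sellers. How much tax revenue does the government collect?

Tax revenue = 11968/13

Pre-tax equilibrium: P* = 101, Q* = 232.
Tax on sellers shifts supply to Qs = -374 + 6(P − 4) = -398 + 6P.
282.5 - 0.5P = -398 + 6P gives buyer price Pb = 1361/13; sellers receive Ps = 1361/13 − 4 = 1309/13.
New quantity: Q = 282.5 − 0.5(1361/13) = 2992/13.
Revenue = 4 × 2992/13 = 11968/13.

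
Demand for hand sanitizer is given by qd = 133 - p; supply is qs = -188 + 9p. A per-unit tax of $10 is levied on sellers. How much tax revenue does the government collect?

Tax revenue = 919

Pre-tax equilibrium: p* = 32.1, q* = 100.9.
Tax on sellers shifts supply to qs = -188 + 9(p − 10) = -278 + 9p.
133 - p = -278 + 9p gives buyer price pb = 41.1; sellers receive ps = 41.1 − 10 = 31.1.
New quantity: q = 133 − 1(41.1) = 91.9.
Revenue = 10 × 91.9 = 919.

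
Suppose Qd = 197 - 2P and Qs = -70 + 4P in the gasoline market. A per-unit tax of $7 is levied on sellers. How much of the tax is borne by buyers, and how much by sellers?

Buyers bear 14/3, sellers bear 7/3

Pre-tax equilibrium: P* = 44.5, Q* = 108.
Tax on sellers shifts supply to Qs = -70 + 4(P − 7) = -98 + 4P.
197 - 2P = -98 + 4P gives buyer price Pb = 295/6; sellers receive Ps = 295/6 − 7 = 253/6.
New quantity: Q = 197 − 2(295/6) = 296/3.
Buyer burden = 295/6 − 44.5 = 14/3; seller burden = 44.5 − 253/6 = 7/3.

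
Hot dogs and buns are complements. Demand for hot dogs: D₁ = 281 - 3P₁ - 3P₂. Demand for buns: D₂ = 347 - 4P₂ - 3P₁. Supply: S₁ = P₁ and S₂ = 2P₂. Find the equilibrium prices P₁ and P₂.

P₁ = 43, P₂ = 109/3

Market 1: 281 - 3P₁ - 3P₂ = P₁ → 4P₁ + 3P₂ = 281.
Market 2: 6P₂ + 3P₁ = 347.
Eliminating P₂: 6×(1) − 3×(2) gives 15P₁ = 645, so P₁ = 43.
Back-substitute into (2): P₂ = (347 − 3×43) / 6 = 109/3.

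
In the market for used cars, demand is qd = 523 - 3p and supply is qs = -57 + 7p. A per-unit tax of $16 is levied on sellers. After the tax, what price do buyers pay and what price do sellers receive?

Pre-tax equilibrium: p* = 58, q* = 349.
Tax on sellers shifts supply to qs = -57 + 7(p − 16) = -169 + 7p.
523 - 3p = -169 + 7p gives buyer price pb = 69.2; sellers receive ps = 69.2 − 16 = 53.2.
New quantity: q = 523 − 3(69.2) = 315.4.

Buyers pay $69.2, sellers receive $53.2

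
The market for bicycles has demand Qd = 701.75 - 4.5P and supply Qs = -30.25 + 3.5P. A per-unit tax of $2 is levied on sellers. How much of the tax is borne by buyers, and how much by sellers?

Pre-tax equilibrium: P* = 91.5, Q* = 290.
Tax on sellers shifts supply to Qs = -30.25 + 3.5(P − 2) = -37.25 + 3.5P.
701.75 - 4.5P = -37.25 + 3.5P gives buyer price Pb = 92.375; sellers receive Ps = 92.375 − 2 = 90.375.
New quantity: Q = 701.75 − 4.5(92.375) = 286.0625.
Buyer burden = 92.375 − 91.5 = 0.875; seller burden = 91.5 − 90.375 = 1.125.

Buyers bear $0.875, sellers bear $1.125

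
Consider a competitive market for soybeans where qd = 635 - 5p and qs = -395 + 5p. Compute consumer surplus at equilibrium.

Equilibrium: 635 - 5p = -395 + 5p gives p* = 103, q* = 120.
Demand choke price (qd = 0): p = 127.
CS = ½(127 − 103)(120) = 1440.

Consumer surplus = 1440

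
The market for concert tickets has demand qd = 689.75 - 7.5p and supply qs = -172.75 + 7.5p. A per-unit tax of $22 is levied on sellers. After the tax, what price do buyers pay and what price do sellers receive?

Pre-tax equilibrium: p* = 57.5, q* = 258.5.
Tax on sellers shifts supply to qs = -172.75 + 7.5(p − 22) = -337.75 + 7.5p.
689.75 - 7.5p = -337.75 + 7.5p gives buyer price pb = 68.5; sellers receive ps = 68.5 − 22 = 46.5.
New quantity: q = 689.75 − 7.5(68.5) = 176.

Buyers pay $68.5, sellers receive $46.5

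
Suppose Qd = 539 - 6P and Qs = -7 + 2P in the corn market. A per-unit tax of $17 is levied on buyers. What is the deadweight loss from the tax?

Deadweight loss = 216.75

Pre-tax equilibrium: P* = 68.25, Q* = 129.5.
Tax on buyers shifts demand to Qd = 539 − 6(P + 17) = 437 - 6P.
437 - 6P = -7 + 2P gives seller price Ps = 55.5; buyers pay Pb = 55.5 + 17 = 72.5.
New quantity: Q = 539 − 6(72.5) = 104.
DWL = ½ × 17 × (129.5 − 104) = 216.75.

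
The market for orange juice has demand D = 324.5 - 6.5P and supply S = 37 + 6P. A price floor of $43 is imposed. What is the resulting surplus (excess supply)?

Surplus = 250

Equilibrium price would be P* = 23, so the floor at 43 binds.
At P = 43: D = 45, S = 295.
Surplus = 295 − 45 = 250.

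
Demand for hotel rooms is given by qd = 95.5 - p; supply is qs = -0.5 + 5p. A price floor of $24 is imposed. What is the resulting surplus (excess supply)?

Equilibrium price would be p* = 16, so the floor at 24 binds.
At p = 24: qd = 71.5, qs = 119.5.
Surplus = 119.5 − 71.5 = 48.

Surplus = 48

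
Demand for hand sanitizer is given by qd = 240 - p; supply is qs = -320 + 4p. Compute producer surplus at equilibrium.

Equilibrium: 240 - p = -320 + 4p gives p* = 112, q* = 128.
Supply starts at p = 80 (where qs = 0).
PS = ½(112 − 80)(128) = 2048.

Producer surplus = 2048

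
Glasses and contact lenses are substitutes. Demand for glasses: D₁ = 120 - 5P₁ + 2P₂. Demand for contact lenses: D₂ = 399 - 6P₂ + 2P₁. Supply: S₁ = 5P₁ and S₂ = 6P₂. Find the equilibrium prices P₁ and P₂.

Market 1: 120 - 5P₁ + 2P₂ = 5P₁ → 10P₁ - 2P₂ = 120.
Market 2: 12P₂ - 2P₁ = 399.
Eliminating P₂: 12×(1) + 2×(2) gives 116P₁ = 2238, so P₁ = 1119/58.
Back-substitute into (2): P₂ = (399 + 2×1119/58) / 12 = 2115/58.

P₁ = 1119/58, P₂ = 2115/58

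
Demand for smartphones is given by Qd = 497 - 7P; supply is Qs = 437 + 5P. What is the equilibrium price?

Set Qd = Qs: 497 - 7P = 437 + 5P.
60 = 12P, so P* = 5.
Q* = 497 − 7(5) = 462.

P* = 5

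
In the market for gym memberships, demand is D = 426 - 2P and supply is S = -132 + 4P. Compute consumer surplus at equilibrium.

Equilibrium: 426 - 2P = -132 + 4P gives P* = 93, Q* = 240.
Demand choke price (D = 0): P = 213.
CS = ½(213 − 93)(240) = 14400.

Consumer surplus = 14400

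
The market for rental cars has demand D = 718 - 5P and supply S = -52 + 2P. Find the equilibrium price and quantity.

P* = 110, Q* = 168

Set D = S: 718 - 5P = -52 + 2P.
770 = 7P, so P* = 110.
Q* = 718 − 5(110) = 168.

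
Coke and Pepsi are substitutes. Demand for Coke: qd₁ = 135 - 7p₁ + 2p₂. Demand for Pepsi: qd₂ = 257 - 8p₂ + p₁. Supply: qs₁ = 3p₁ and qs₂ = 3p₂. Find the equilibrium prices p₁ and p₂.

Market 1: 135 - 7p₁ + 2p₂ = 3p₁ → 10p₁ - 2p₂ = 135.
Market 2: 11p₂ - p₁ = 257.
Eliminating p₂: 11×(1) + 2×(2) gives 108p₁ = 1999, so p₁ = 1999/108.
Back-substitute into (2): p₂ = (257 + 1×1999/108) / 11 = 2705/108.

p₁ = 1999/108, p₂ = 2705/108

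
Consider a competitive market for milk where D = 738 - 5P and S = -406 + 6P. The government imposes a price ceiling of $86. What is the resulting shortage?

Shortage = 198

Equilibrium price would be P* = 104, so the ceiling at 86 binds.
At P = 86: D = 738 − 5(86) = 308, S = -406 + 6(86) = 110.
Shortage = 308 − 110 = 198.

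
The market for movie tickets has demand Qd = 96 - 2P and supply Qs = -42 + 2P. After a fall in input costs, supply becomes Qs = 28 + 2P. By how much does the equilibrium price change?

Original equilibrium: P* = 34.5, Q* = 27.
New equilibrium: 96 - 2P = 28 + 2P, so 68 = 4P and P' = 17; Q' = 96 − 2(17) = 62.
Change in price: 17 − 34.5 = -17.5.

ΔP = -17.5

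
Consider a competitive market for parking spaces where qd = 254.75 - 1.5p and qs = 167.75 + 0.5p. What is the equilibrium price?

p* = 43.5

Set qd = qs: 254.75 - 1.5p = 167.75 + 0.5p.
87 = 2p, so p* = 43.5.
q* = 254.75 − 1.5(43.5) = 189.5.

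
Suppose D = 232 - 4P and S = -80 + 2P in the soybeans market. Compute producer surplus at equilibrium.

Producer surplus = 144

Equilibrium: 232 - 4P = -80 + 2P gives P* = 52, Q* = 24.
Supply starts at P = 40 (where S = 0).
PS = ½(52 − 40)(24) = 144.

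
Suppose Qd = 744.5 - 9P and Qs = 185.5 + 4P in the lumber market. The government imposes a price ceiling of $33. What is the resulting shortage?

Shortage = 130

Equilibrium price would be P* = 43, so the ceiling at 33 binds.
At P = 33: Qd = 744.5 − 9(33) = 447.5, Qs = 185.5 + 4(33) = 317.5.
Shortage = 447.5 − 317.5 = 130.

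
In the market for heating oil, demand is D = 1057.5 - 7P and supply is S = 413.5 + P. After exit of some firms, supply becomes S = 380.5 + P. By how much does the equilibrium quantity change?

Original equilibrium: P* = 80.5, Q* = 494.
New equilibrium: 1057.5 - 7P = 380.5 + P, so 677 = 8P and P' = 84.625; Q' = 1057.5 − 7(84.625) = 465.125.
Change in quantity: 465.125 − 494 = -28.875.

ΔQ = -28.875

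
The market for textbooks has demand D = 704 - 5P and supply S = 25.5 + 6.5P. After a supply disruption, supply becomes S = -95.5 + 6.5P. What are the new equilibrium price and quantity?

Original equilibrium: P* = 59, Q* = 409.
New equilibrium: 704 - 5P = -95.5 + 6.5P, so 799.5 = 11.5P and P' = 1599/23; Q' = 704 − 5(1599/23) = 8197/23.

P' = 1599/23, Q' = 8197/23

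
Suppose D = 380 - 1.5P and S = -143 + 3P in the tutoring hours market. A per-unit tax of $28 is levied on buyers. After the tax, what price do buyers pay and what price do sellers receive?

Buyers pay 1214/9, sellers receive 962/9

Pre-tax equilibrium: P* = 1046/9, Q* = 617/3.
Tax on buyers shifts demand to D = 380 − 1.5(P + 28) = 338 - 1.5P.
338 - 1.5P = -143 + 3P gives seller price Ps = 962/9; buyers pay Pb = 962/9 + 28 = 1214/9.
New quantity: Q = 380 − 1.5(1214/9) = 533/3.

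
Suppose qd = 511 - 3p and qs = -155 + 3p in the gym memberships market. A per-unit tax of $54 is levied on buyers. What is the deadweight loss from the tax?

Deadweight loss = 2187

Pre-tax equilibrium: p* = 111, q* = 178.
Tax on buyers shifts demand to qd = 511 − 3(p + 54) = 349 - 3p.
349 - 3p = -155 + 3p gives seller price ps = 84; buyers pay pb = 84 + 54 = 138.
New quantity: q = 511 − 3(138) = 97.
DWL = ½ × 54 × (178 − 97) = 2187.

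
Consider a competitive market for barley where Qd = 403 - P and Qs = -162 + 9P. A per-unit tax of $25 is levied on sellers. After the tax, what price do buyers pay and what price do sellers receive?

Buyers pay $79, sellers receive $54

Pre-tax equilibrium: P* = 56.5, Q* = 346.5.
Tax on sellers shifts supply to Qs = -162 + 9(P − 25) = -387 + 9P.
403 - P = -387 + 9P gives buyer price Pb = 79; sellers receive Ps = 79 − 25 = 54.
New quantity: Q = 403 − 1(79) = 324.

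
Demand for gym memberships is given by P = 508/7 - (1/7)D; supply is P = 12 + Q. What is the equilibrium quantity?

Set the two price expressions equal: 508/7 - (1/7)Q = 12 + Q.
424/7 = (8/7)Q, so Q* = 53.
P* = 508/7 − (1/7)(53) = 65.

Q* = 53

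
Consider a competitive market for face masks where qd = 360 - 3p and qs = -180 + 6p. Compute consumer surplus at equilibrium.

Consumer surplus = 5400

Equilibrium: 360 - 3p = -180 + 6p gives p* = 60, q* = 180.
Demand choke price (qd = 0): p = 120.
CS = ½(120 − 60)(180) = 5400.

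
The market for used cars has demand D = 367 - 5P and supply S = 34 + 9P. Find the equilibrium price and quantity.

P* = 333/14, Q* = 3473/14

Set D = S: 367 - 5P = 34 + 9P.
333 = 14P, so P* = 333/14.
Q* = 367 − 5(333/14) = 3473/14.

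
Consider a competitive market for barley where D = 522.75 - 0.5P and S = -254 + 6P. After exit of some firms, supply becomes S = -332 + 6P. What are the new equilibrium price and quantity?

Original equilibrium: P* = 119.5, Q* = 463.
New equilibrium: 522.75 - 0.5P = -332 + 6P, so 854.75 = 6.5P and P' = 131.5; Q' = 522.75 − 0.5(131.5) = 457.

P' = 131.5, Q' = 457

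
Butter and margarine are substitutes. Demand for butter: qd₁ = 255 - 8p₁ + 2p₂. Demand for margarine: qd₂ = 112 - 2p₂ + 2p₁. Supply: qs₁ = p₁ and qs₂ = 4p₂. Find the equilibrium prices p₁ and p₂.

p₁ = 35.08, p₂ = 30.36

Market 1: 255 - 8p₁ + 2p₂ = p₁ → 9p₁ - 2p₂ = 255.
Market 2: 6p₂ - 2p₁ = 112.
Eliminating p₂: 6×(1) + 2×(2) gives 50p₁ = 1754, so p₁ = 35.08.
Back-substitute into (2): p₂ = (112 + 2×35.08) / 6 = 30.36.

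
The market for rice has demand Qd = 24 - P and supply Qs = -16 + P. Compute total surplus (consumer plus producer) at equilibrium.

Total surplus = 16

Equilibrium: 24 - P = -16 + P gives P* = 20, Q* = 4.
Demand choke price: P = 24; supply starts at P = 16.
CS = ½(24 − 20)(4) = 8; PS = ½(20 − 16)(4) = 8.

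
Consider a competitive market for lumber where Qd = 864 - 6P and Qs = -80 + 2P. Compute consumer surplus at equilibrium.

Consumer surplus = 2028

Equilibrium: 864 - 6P = -80 + 2P gives P* = 118, Q* = 156.
Demand choke price (Qd = 0): P = 144.
CS = ½(144 − 118)(156) = 2028.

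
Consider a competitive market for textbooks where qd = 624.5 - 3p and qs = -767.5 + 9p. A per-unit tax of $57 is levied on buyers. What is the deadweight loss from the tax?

Deadweight loss = 3655.125

Pre-tax equilibrium: p* = 116, q* = 276.5.
Tax on buyers shifts demand to qd = 624.5 − 3(p + 57) = 453.5 - 3p.
453.5 - 3p = -767.5 + 9p gives seller price ps = 101.75; buyers pay pb = 101.75 + 57 = 158.75.
New quantity: q = 624.5 − 3(158.75) = 148.25.
DWL = ½ × 57 × (276.5 − 148.25) = 3655.125.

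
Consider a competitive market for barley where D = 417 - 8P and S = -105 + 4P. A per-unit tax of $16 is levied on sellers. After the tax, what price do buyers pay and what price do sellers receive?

Buyers pay 293/6, sellers receive 197/6

Pre-tax equilibrium: P* = 43.5, Q* = 69.
Tax on sellers shifts supply to S = -105 + 4(P − 16) = -169 + 4P.
417 - 8P = -169 + 4P gives buyer price Pb = 293/6; sellers receive Ps = 293/6 − 16 = 197/6.
New quantity: Q = 417 − 8(293/6) = 79/3.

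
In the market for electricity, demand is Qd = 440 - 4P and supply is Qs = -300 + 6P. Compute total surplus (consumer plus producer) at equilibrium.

Equilibrium: 440 - 4P = -300 + 6P gives P* = 74, Q* = 144.
Demand choke price: P = 110; supply starts at P = 50.
CS = ½(110 − 74)(144) = 2592; PS = ½(74 − 50)(144) = 1728.

Total surplus = 4320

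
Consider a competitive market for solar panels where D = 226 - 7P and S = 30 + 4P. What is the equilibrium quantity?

Set D = S: 226 - 7P = 30 + 4P.
196 = 11P, so P* = 196/11.
Q* = 226 − 7(196/11) = 1114/11.

Q* = 1114/11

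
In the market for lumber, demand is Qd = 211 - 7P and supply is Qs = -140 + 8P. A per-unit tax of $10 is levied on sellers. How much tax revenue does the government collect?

Pre-tax equilibrium: P* = 23.4, Q* = 47.2.
Tax on sellers shifts supply to Qs = -140 + 8(P − 10) = -220 + 8P.
211 - 7P = -220 + 8P gives buyer price Pb = 431/15; sellers receive Ps = 431/15 − 10 = 281/15.
New quantity: Q = 211 − 7(431/15) = 148/15.
Revenue = 10 × 148/15 = 296/3.

Tax revenue = 296/3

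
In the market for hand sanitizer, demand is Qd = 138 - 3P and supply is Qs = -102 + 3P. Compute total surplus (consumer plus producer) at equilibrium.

Equilibrium: 138 - 3P = -102 + 3P gives P* = 40, Q* = 18.
Demand choke price: P = 46; supply starts at P = 34.
CS = ½(46 − 40)(18) = 54; PS = ½(40 − 34)(18) = 54.

Total surplus = 108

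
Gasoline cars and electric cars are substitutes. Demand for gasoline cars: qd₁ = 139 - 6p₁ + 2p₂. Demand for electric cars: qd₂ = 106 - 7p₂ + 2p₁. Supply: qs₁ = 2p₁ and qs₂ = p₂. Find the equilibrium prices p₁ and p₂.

Market 1: 139 - 6p₁ + 2p₂ = 2p₁ → 8p₁ - 2p₂ = 139.
Market 2: 8p₂ - 2p₁ = 106.
Eliminating p₂: 8×(1) + 2×(2) gives 60p₁ = 1324, so p₁ = 331/15.
Back-substitute into (2): p₂ = (106 + 2×331/15) / 8 = 563/30.

p₁ = 331/15, p₂ = 563/30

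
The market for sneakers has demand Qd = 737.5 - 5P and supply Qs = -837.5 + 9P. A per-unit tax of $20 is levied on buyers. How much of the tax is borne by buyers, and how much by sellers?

Buyers bear 90/7, sellers bear 50/7

Pre-tax equilibrium: P* = 112.5, Q* = 175.
Tax on buyers shifts demand to Qd = 737.5 − 5(P + 20) = 637.5 - 5P.
637.5 - 5P = -837.5 + 9P gives seller price Ps = 1475/14; buyers pay Pb = 1475/14 + 20 = 1755/14.
New quantity: Q = 737.5 − 5(1755/14) = 775/7.
Buyer burden = 1755/14 − 112.5 = 90/7; seller burden = 112.5 − 1475/14 = 50/7.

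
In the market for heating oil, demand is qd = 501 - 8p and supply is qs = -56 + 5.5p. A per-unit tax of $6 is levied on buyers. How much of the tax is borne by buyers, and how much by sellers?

Pre-tax equilibrium: p* = 1114/27, q* = 4615/27.
Tax on buyers shifts demand to qd = 501 − 8(p + 6) = 453 - 8p.
453 - 8p = -56 + 5.5p gives seller price ps = 1018/27; buyers pay pb = 1018/27 + 6 = 1180/27.
New quantity: q = 501 − 8(1180/27) = 4087/27.
Buyer burden = 1180/27 − 1114/27 = 22/9; seller burden = 1114/27 − 1018/27 = 32/9.

Buyers bear 22/9, sellers bear 32/9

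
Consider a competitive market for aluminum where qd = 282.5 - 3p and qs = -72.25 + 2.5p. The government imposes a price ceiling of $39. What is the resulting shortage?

Shortage = 140.25

Equilibrium price would be p* = 64.5, so the ceiling at 39 binds.
At p = 39: qd = 282.5 − 3(39) = 165.5, qs = -72.25 + 2.5(39) = 25.25.
Shortage = 165.5 − 25.25 = 140.25.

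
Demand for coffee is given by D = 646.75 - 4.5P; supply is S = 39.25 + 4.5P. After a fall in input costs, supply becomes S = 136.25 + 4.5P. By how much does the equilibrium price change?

ΔP = -97/9

Original equilibrium: P* = 67.5, Q* = 343.
New equilibrium: 646.75 - 4.5P = 136.25 + 4.5P, so 510.5 = 9P and P' = 1021/18; Q' = 646.75 − 4.5(1021/18) = 391.5.
Change in price: 1021/18 − 67.5 = -97/9.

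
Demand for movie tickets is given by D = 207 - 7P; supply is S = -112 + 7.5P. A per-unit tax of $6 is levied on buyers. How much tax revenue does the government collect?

Tax revenue = 5442/29

Pre-tax equilibrium: P* = 22, Q* = 53.
Tax on buyers shifts demand to D = 207 − 7(P + 6) = 165 - 7P.
165 - 7P = -112 + 7.5P gives seller price Ps = 554/29; buyers pay Pb = 554/29 + 6 = 728/29.
New quantity: Q = 207 − 7(728/29) = 907/29.
Revenue = 6 × 907/29 = 5442/29.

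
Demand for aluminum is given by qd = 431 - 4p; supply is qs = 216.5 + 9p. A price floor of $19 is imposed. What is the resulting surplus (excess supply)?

Equilibrium price would be p* = 16.5, so the floor at 19 binds.
At p = 19: qd = 355, qs = 387.5.
Surplus = 387.5 − 355 = 32.5.

Surplus = 32.5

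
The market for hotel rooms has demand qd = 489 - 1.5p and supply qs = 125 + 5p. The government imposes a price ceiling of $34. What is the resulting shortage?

Shortage = 143

Equilibrium price would be p* = 56, so the ceiling at 34 binds.
At p = 34: qd = 489 − 1.5(34) = 438, qs = 125 + 5(34) = 295.
Shortage = 438 − 295 = 143.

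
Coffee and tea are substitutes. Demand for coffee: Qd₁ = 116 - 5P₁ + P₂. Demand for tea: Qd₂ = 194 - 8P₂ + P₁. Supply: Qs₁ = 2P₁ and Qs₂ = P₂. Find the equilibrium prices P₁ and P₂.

P₁ = 619/31, P₂ = 737/31

Market 1: 116 - 5P₁ + P₂ = 2P₁ → 7P₁ - P₂ = 116.
Market 2: 9P₂ - P₁ = 194.
Eliminating P₂: 9×(1) + 1×(2) gives 62P₁ = 1238, so P₁ = 619/31.
Back-substitute into (2): P₂ = (194 + 1×619/31) / 9 = 737/31.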